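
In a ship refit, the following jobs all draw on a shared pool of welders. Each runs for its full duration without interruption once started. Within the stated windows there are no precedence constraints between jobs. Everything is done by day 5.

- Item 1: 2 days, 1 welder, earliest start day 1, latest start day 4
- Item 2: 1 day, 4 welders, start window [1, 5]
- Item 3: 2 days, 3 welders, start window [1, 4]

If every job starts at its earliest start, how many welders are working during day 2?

4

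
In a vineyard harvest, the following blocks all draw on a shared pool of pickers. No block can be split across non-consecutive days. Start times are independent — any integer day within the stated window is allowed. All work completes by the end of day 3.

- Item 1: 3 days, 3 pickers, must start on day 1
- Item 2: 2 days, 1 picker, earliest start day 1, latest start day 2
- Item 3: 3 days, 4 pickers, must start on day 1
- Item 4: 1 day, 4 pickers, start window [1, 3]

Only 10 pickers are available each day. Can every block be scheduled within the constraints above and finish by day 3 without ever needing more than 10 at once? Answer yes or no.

no

The minimum achievable peak is 11; 10 < 11, so no feasible schedule stays within the cap.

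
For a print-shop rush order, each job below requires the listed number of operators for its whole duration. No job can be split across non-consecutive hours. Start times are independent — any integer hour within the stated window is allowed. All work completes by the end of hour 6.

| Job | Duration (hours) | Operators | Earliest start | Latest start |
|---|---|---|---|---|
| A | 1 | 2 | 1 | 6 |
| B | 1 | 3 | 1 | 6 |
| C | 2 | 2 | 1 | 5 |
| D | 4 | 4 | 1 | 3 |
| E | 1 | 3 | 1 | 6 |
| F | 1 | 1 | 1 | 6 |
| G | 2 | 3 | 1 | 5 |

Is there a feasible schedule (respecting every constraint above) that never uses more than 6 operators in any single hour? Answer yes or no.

Schedule A@1, B@5, C@2, D@1, E@6, F@4, G@5: h1:6  h2:6  h3:6  h4:5  h5:6  h6:6 — peak 6 ≤ 6.

yes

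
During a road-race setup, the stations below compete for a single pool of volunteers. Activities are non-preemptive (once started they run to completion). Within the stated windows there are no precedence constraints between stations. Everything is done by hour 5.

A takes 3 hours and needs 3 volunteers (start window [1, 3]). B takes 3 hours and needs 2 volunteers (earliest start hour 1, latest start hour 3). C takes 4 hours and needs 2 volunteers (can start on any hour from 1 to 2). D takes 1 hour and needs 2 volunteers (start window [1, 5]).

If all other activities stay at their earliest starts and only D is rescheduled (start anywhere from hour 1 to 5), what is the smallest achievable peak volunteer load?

D@1: h1:9  h2:7  h3:7  h4:2  h5:0 → peak 9
D@2: h1:7  h2:9  h3:7  h4:2  h5:0 → peak 9
D@3: h1:7  h2:7  h3:9  h4:2  h5:0 → peak 9
D@4: h1:7  h2:7  h3:7  h4:4  h5:0 → peak 7
D@5: h1:7  h2:7  h3:7  h4:2  h5:2 → peak 7
Best is D@4, peak 7.

7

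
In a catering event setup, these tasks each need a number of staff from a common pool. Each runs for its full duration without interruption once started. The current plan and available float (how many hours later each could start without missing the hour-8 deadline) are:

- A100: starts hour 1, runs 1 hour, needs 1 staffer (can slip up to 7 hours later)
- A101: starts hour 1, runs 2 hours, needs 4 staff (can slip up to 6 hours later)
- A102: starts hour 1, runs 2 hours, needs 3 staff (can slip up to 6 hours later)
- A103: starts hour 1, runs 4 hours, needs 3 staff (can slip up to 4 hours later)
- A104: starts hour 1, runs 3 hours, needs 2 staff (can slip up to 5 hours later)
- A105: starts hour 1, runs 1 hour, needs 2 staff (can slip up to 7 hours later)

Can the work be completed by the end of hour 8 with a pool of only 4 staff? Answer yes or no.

no

Total staffer-hours = 35; over 8 hours the average is 35/8 > 4, so some hour must exceed 4.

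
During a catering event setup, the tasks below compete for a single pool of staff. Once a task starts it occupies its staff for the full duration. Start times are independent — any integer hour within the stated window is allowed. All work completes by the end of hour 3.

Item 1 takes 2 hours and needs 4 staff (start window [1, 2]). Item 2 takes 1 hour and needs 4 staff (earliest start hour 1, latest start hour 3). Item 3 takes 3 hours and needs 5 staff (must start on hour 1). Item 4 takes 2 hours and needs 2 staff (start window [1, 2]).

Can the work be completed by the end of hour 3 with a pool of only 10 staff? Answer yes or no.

no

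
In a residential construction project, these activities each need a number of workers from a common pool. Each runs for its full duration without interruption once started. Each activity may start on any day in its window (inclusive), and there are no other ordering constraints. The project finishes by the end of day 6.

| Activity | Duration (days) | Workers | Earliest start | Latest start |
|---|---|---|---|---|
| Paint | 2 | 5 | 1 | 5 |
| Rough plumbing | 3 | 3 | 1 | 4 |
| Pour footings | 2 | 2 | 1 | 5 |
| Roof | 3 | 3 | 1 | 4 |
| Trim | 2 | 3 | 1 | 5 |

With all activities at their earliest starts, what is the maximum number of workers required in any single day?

Early-start schedule: Paint@1, Rough plumbing@1, Pour footings@1, Roof@1, Trim@1.
Load per day: day 1: 16, day 2: 16, day 3: 6, day 4: 0, day 5: 0, day 6: 0.
Peak is 16.

16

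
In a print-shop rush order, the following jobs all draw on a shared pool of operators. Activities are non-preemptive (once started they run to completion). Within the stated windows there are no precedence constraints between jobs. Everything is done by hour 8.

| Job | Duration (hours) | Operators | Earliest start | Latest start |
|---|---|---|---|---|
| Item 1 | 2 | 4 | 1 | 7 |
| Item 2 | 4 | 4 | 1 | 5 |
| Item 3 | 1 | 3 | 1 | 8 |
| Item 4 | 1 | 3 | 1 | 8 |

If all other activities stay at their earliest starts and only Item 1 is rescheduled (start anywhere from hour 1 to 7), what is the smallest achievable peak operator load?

10

Item 1@1: h1:14  h2:8  h3:4  h4:4  h5:0  h6:0  h7:0  h8:0 → peak 14
Item 1@2: h1:10  h2:8  h3:8  h4:4  h5:0  h6:0  h7:0  h8:0 → peak 10
Item 1@3: h1:10  h2:4  h3:8  h4:8  h5:0  h6:0  h7:0  h8:0 → peak 10
Item 1@4: h1:10  h2:4  h3:4  h4:8  h5:4  h6:0  h7:0  h8:0 → peak 10
Item 1@5: h1:10  h2:4  h3:4  h4:4  h5:4  h6:4  h7:0  h8:0 → peak 10
Item 1@6: h1:10  h2:4  h3:4  h4:4  h5:0  h6:4  h7:4  h8:0 → peak 10
Item 1@7: h1:10  h2:4  h3:4  h4:4  h5:0  h6:0  h7:4  h8:4 → peak 10
Best is Item 1@2, peak 10.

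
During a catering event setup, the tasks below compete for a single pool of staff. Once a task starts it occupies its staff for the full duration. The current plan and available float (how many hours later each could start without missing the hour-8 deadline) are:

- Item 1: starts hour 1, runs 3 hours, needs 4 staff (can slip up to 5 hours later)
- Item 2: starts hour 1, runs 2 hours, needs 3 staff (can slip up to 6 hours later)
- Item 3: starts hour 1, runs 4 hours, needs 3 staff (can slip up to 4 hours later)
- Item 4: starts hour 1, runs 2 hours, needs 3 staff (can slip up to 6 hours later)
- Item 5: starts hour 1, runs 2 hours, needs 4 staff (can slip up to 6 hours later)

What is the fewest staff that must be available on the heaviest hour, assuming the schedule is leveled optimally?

Early-start (Item 1@1, Item 2@1, Item 3@1, Item 4@1, Item 5@1) gives peak 17: h1:17  h2:17  h3:7  h4:3  h5:0  h6:0  h7:0  h8:0.
Shift Item 3→3, Item 4→4, Item 5→6.
Schedule Item 1@1, Item 2@1, Item 3@3, Item 4@4, Item 5@6: h1:7  h2:7  h3:7  h4:6  h5:6  h6:7  h7:4  h8:0 — peak 7.

7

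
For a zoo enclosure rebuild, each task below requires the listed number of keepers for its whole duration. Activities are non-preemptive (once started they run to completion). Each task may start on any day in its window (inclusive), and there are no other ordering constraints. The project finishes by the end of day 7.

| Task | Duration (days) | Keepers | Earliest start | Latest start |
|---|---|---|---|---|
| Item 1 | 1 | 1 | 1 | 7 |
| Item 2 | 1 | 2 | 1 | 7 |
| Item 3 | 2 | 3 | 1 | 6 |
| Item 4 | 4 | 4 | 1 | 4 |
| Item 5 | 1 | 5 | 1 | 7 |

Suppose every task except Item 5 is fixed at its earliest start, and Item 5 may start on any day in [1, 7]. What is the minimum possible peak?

10

Item 5@1: d1:15  d2:7  d3:4  d4:4  d5:0  d6:0  d7:0 → peak 15
Item 5@2: d1:10  d2:12  d3:4  d4:4  d5:0  d6:0  d7:0 → peak 12
Item 5@3: d1:10  d2:7  d3:9  d4:4  d5:0  d6:0  d7:0 → peak 10
Item 5@4: d1:10  d2:7  d3:4  d4:9  d5:0  d6:0  d7:0 → peak 10
Item 5@5: d1:10  d2:7  d3:4  d4:4  d5:5  d6:0  d7:0 → peak 10
Item 5@6: d1:10  d2:7  d3:4  d4:4  d5:0  d6:5  d7:0 → peak 10
Item 5@7: d1:10  d2:7  d3:4  d4:4  d5:0  d6:0  d7:5 → peak 10
Best is Item 5@3, peak 10.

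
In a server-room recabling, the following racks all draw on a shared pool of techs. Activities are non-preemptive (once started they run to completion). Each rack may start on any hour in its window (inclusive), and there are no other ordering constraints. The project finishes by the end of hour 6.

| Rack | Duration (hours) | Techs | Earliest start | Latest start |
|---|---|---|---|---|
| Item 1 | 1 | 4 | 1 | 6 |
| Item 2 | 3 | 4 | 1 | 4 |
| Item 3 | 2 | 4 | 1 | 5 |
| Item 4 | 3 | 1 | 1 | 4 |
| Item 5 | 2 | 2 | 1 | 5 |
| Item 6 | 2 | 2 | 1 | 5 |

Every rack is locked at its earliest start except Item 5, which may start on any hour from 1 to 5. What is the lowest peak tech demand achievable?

15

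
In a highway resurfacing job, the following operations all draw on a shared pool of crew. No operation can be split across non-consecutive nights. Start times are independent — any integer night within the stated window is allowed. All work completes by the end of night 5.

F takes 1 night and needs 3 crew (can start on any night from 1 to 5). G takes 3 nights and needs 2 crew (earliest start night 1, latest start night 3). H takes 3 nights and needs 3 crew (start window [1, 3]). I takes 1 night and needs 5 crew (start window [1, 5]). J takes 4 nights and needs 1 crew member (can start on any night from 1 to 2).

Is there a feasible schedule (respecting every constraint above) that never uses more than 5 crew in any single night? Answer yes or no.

no

Total crew member-nights = 27; over 5 nights the average is 27/5 > 5, so some night must exceed 5.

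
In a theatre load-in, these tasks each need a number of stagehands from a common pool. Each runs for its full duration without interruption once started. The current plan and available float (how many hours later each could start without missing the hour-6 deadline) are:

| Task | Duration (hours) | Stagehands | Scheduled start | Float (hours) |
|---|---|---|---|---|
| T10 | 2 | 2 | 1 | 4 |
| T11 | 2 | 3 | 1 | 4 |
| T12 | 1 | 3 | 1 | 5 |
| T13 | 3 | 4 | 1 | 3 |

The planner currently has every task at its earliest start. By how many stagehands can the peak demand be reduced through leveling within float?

7

Early-start peak: h1:12  h2:9  h3:4  h4:0  h5:0  h6:0 ⇒ 12.
Leveled (T10@1, T11@1, T12@3, T13@4): h1:5  h2:5  h3:3  h4:4  h5:4  h6:4 ⇒ 5.
Reduction 12 − 5 = 7.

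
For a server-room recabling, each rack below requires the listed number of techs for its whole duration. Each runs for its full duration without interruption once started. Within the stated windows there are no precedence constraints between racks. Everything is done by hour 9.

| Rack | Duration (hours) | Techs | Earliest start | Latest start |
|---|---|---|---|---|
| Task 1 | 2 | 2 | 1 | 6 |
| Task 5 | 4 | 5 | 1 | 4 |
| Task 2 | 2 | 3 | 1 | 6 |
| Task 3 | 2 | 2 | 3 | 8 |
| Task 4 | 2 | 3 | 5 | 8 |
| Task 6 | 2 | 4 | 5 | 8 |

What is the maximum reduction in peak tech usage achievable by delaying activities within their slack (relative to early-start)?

Early-start peak: h1:10  h2:10  h3:7  h4:7  h5:7  h6:7  h7:0  h8:0  h9:0 ⇒ 10.
Leveled (Task 1@1, Task 5@1, Task 2@5, Task 3@3, Task 4@5, Task 6@7): h1:7  h2:7  h3:7  h4:7  h5:6  h6:6  h7:4  h8:4  h9:0 ⇒ 7.
Reduction 10 − 7 = 3.

3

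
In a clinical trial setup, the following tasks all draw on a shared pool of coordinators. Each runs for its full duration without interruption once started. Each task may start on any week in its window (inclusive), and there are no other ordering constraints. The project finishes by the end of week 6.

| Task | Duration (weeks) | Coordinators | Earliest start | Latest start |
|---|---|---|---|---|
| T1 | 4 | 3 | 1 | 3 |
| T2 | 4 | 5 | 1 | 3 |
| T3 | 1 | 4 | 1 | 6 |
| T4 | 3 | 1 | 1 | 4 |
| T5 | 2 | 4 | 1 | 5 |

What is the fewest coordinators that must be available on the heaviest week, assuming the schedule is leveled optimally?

9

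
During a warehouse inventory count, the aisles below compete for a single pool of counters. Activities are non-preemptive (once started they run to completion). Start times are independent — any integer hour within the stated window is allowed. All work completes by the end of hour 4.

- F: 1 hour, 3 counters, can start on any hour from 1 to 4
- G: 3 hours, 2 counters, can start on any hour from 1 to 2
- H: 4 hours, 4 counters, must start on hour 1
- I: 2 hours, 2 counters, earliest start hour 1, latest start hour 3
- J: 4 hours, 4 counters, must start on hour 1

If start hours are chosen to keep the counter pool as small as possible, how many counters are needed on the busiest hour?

12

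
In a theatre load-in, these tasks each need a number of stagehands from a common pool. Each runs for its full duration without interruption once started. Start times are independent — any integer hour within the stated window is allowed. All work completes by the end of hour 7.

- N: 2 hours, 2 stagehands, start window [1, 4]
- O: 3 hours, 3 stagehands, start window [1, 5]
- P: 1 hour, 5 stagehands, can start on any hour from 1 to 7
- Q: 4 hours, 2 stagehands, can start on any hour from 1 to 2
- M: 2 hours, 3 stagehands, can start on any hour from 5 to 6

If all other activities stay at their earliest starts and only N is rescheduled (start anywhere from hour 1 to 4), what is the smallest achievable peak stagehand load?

10

N@1: h1:12  h2:7  h3:5  h4:2  h5:3  h6:3  h7:0 → peak 12
N@2: h1:10  h2:7  h3:7  h4:2  h5:3  h6:3  h7:0 → peak 10
N@3: h1:10  h2:5  h3:7  h4:4  h5:3  h6:3  h7:0 → peak 10
N@4: h1:10  h2:5  h3:5  h4:4  h5:5  h6:3  h7:0 → peak 10
Best is N@2, peak 10.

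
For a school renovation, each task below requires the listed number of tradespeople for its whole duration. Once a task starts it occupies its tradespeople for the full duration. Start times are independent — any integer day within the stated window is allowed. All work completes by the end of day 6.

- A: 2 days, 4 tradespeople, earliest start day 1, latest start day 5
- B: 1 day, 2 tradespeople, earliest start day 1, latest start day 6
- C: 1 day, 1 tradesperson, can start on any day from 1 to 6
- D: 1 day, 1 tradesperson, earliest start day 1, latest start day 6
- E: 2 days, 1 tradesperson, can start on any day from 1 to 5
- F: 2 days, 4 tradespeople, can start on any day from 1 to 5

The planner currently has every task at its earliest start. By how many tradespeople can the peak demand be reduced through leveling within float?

Early-start peak: d1:13  d2:9  d3:0  d4:0  d5:0  d6:0 ⇒ 13.
Leveled (A@1, B@3, C@3, D@4, E@3, F@5): d1:4  d2:4  d3:4  d4:2  d5:4  d6:4 ⇒ 4.
Reduction 13 − 4 = 9.

9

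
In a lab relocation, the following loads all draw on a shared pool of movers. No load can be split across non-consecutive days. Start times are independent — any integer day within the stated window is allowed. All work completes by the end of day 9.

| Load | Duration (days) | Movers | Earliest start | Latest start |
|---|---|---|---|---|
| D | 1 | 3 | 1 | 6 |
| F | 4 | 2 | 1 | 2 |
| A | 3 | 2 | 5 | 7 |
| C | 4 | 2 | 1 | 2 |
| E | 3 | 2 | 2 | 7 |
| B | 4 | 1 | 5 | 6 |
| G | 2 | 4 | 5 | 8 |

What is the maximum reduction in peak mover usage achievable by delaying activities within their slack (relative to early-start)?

1

Early-start peak: d1:7  d2:6  d3:6  d4:6  d5:7  d6:7  d7:3  d8:1  d9:0 ⇒ 7.
Leveled (D@1, F@1, A@5, C@2, E@2, B@5, G@8): d1:5  d2:6  d3:6  d4:6  d5:5  d6:3  d7:3  d8:5  d9:4 ⇒ 6.
Reduction 7 − 6 = 1.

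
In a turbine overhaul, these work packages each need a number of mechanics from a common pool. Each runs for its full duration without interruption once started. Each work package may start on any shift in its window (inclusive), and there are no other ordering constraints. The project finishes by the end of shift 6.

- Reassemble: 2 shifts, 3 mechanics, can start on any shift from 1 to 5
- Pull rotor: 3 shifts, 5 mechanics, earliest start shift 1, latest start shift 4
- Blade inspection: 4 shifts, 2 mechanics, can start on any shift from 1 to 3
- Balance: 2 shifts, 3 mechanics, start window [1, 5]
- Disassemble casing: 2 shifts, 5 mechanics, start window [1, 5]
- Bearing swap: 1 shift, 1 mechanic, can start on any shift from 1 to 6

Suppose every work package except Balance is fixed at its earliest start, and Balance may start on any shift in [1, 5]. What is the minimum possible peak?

16

Balance@1: s1:19  s2:18  s3:7  s4:2  s5:0  s6:0 → peak 19
Balance@2: s1:16  s2:18  s3:10  s4:2  s5:0  s6:0 → peak 18
Balance@3: s1:16  s2:15  s3:10  s4:5  s5:0  s6:0 → peak 16
Balance@4: s1:16  s2:15  s3:7  s4:5  s5:3  s6:0 → peak 16
Balance@5: s1:16  s2:15  s3:7  s4:2  s5:3  s6:3 → peak 16
Best is Balance@3, peak 16.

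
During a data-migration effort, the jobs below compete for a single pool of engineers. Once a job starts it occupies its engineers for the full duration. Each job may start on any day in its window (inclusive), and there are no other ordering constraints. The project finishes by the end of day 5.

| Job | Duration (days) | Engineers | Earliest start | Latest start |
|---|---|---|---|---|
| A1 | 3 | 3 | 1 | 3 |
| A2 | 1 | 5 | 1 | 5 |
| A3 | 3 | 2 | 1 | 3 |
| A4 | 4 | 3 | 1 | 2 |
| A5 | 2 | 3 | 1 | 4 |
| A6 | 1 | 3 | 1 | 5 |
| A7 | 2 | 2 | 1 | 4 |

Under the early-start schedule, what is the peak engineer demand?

Early-start schedule: A1@1, A2@1, A3@1, A4@1, A5@1, A6@1, A7@1.
Load per day: day 1: 21, day 2: 13, day 3: 8, day 4: 3, day 5: 0.
Peak is 21.

21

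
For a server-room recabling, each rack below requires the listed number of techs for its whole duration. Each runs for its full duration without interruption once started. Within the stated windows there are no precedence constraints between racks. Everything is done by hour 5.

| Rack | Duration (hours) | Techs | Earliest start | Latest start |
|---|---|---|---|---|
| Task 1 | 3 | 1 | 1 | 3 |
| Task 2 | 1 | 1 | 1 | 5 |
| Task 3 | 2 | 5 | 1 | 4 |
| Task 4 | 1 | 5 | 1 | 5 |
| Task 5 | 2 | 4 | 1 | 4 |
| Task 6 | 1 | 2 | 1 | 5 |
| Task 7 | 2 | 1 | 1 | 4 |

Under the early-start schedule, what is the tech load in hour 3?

At early start, hour 3 has: Task 1.
Demand: 1 = 1.

1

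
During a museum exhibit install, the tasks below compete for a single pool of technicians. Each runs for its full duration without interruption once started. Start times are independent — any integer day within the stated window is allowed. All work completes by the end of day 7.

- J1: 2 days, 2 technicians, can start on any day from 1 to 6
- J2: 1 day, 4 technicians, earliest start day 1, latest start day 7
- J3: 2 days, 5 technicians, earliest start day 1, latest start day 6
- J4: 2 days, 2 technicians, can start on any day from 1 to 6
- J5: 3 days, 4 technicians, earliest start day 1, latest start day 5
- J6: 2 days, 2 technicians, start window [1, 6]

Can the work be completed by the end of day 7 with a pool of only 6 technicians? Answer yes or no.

yes

Schedule J1@1, J2@1, J3@6, J4@2, J5@3, J6@4: d1:6  d2:4  d3:6  d4:6  d5:6  d6:5  d7:5 — peak 6 ≤ 6.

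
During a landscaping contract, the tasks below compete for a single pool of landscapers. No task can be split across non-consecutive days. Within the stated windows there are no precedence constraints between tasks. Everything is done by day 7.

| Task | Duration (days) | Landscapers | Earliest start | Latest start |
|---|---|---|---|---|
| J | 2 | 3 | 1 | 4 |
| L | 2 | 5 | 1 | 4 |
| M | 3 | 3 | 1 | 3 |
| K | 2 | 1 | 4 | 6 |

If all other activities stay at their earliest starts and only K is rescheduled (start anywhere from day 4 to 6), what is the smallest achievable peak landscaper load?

11

K@4: d1:11  d2:11  d3:3  d4:1  d5:1  d6:0  d7:0 → peak 11
K@5: d1:11  d2:11  d3:3  d4:0  d5:1  d6:1  d7:0 → peak 11
K@6: d1:11  d2:11  d3:3  d4:0  d5:0  d6:1  d7:1 → peak 11
Best is K@4, peak 11.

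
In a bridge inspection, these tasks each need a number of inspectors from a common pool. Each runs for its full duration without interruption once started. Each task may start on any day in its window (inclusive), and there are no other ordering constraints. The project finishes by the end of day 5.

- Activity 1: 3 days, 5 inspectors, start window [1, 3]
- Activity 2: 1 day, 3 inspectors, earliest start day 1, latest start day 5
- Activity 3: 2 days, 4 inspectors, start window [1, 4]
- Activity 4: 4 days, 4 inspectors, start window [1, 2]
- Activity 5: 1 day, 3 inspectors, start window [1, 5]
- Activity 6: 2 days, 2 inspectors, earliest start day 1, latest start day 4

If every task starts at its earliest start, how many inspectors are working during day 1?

At early start, day 1 has: Activity 1, Activity 2, Activity 3, Activity 4, Activity 5, Activity 6.
Demand: 5 + 3 + 4 + 4 + 3 + 2 = 21.

21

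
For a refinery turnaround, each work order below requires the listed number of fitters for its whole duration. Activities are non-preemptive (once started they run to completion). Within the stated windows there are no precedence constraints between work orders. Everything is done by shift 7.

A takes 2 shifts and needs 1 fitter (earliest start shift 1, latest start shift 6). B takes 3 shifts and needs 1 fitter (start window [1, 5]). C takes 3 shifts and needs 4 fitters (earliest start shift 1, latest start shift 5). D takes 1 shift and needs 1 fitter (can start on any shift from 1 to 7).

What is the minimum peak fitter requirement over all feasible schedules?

4

Early-start (A@1, B@1, C@1, D@1) gives peak 7: s1:7  s2:6  s3:5  s4:0  s5:0  s6:0  s7:0.
Shift C→4.
Schedule A@1, B@1, C@4, D@1: s1:3  s2:2  s3:1  s4:4  s5:4  s6:4  s7:0 — peak 4.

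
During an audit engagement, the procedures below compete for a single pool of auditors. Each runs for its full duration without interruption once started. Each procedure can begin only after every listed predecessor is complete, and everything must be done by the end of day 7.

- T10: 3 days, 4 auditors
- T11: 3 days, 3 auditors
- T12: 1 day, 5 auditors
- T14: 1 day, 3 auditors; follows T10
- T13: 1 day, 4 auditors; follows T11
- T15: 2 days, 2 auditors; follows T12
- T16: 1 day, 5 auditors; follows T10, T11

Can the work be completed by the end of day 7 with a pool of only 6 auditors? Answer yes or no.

no

The minimum achievable peak is 7; 6 < 7, so no feasible schedule stays within the cap.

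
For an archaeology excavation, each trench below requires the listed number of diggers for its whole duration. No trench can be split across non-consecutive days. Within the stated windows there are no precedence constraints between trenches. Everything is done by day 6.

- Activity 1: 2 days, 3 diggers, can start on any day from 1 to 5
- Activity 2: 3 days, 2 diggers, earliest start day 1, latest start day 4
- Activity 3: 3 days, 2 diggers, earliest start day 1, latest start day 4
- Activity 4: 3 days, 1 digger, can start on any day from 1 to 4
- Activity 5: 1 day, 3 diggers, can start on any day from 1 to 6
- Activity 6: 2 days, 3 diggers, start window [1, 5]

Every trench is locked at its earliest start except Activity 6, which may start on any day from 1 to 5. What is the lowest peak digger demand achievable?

Activity 6@1: d1:14  d2:11  d3:5  d4:0  d5:0  d6:0 → peak 14
Activity 6@2: d1:11  d2:11  d3:8  d4:0  d5:0  d6:0 → peak 11
Activity 6@3: d1:11  d2:8  d3:8  d4:3  d5:0  d6:0 → peak 11
Activity 6@4: d1:11  d2:8  d3:5  d4:3  d5:3  d6:0 → peak 11
Activity 6@5: d1:11  d2:8  d3:5  d4:0  d5:3  d6:3 → peak 11
Best is Activity 6@2, peak 11.

11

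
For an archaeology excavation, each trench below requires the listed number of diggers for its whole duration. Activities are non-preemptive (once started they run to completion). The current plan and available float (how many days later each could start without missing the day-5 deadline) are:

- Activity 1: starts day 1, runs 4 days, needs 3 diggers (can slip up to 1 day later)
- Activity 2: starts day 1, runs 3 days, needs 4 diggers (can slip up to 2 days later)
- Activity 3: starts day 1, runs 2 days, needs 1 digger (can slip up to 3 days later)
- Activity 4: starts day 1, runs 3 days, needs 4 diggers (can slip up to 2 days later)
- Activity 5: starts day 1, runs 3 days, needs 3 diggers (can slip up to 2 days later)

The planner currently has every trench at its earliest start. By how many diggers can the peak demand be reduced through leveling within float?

1

Early-start peak: d1:15  d2:15  d3:14  d4:3  d5:0 ⇒ 15.
Leveled (Activity 1@1, Activity 2@1, Activity 3@1, Activity 4@1, Activity 5@3): d1:12  d2:12  d3:14  d4:6  d5:3 ⇒ 14.
Reduction 15 − 14 = 1.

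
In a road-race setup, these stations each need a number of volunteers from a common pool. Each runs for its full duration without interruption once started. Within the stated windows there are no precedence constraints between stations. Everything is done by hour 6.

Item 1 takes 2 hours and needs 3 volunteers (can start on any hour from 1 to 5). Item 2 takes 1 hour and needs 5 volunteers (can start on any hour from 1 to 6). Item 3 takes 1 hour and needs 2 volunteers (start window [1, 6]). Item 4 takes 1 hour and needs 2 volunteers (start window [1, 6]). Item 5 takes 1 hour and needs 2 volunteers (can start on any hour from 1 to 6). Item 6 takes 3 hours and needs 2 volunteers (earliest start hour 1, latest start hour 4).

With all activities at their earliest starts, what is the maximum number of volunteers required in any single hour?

Early-start schedule: Item 1@1, Item 2@1, Item 3@1, Item 4@1, Item 5@1, Item 6@1.
Load per hour: hour 1: 16, hour 2: 5, hour 3: 2, hour 4: 0, hour 5: 0, hour 6: 0.
Peak is 16.

16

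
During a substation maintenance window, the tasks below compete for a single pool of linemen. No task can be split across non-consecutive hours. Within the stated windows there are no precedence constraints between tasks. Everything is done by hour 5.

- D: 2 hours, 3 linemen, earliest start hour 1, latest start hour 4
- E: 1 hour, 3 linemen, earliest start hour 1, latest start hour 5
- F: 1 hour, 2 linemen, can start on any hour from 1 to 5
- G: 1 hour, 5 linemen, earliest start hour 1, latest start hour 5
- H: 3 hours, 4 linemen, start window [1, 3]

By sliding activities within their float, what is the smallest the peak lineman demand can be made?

7

Early-start (D@1, E@1, F@1, G@1, H@1) gives peak 17: h1:17  h2:7  h3:4  h4:0  h5:0.
Shift F→3, G→5, H→2.
Schedule D@1, E@1, F@3, G@5, H@2: h1:6  h2:7  h3:6  h4:4  h5:5 — peak 7.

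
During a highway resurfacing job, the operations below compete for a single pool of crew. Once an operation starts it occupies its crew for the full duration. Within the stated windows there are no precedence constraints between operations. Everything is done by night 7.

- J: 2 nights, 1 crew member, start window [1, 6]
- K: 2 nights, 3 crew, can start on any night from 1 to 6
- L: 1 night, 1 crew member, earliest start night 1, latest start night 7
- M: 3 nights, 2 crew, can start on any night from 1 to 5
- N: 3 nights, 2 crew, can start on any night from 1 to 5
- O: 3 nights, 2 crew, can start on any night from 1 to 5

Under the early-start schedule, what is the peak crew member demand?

Early-start schedule: J@1, K@1, L@1, M@1, N@1, O@1.
Load per night: night 1: 11, night 2: 10, night 3: 6, night 4: 0, night 5: 0, night 6: 0, night 7: 0.
Peak is 11.

11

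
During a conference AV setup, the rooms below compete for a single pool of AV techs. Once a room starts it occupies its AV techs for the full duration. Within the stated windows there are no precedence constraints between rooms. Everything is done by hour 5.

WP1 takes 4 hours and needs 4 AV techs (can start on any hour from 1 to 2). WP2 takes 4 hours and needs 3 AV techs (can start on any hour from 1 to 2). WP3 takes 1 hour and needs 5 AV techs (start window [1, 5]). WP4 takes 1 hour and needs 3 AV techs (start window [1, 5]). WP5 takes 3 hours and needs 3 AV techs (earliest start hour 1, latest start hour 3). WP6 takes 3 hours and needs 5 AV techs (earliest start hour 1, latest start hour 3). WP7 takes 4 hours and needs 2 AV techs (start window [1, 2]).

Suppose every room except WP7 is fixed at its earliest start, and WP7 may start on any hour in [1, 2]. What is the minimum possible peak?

23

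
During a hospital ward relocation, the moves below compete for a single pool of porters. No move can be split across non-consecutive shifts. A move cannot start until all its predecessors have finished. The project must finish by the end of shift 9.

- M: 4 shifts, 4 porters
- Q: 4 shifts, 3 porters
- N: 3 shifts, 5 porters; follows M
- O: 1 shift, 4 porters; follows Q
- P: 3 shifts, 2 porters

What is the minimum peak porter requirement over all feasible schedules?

Early-start (M@1, Q@1, N@5, O@5, P@1) gives peak 9: s1:9  s2:9  s3:9  s4:7  s5:9  s6:5  s7:5  s8:0  s9:0.
Shift O→8, P→5.
Schedule M@1, Q@1, N@5, O@8, P@5: s1:7  s2:7  s3:7  s4:7  s5:7  s6:7  s7:7  s8:4  s9:0 — peak 7.

7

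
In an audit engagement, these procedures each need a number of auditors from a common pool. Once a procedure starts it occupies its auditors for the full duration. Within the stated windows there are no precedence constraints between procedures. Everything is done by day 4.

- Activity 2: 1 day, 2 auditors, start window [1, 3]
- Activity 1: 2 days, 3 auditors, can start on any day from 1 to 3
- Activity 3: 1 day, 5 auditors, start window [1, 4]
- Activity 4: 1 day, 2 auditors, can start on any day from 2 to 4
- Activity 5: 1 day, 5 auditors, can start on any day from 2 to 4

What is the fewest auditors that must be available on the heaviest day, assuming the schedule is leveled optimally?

5

Early-start (Activity 2@1, Activity 1@1, Activity 3@1, Activity 4@2, Activity 5@2) gives peak 10: d1:10  d2:10  d3:0  d4:0.
Shift Activity 3→3, Activity 5→4.
Schedule Activity 2@1, Activity 1@1, Activity 3@3, Activity 4@2, Activity 5@4: d1:5  d2:5  d3:5  d4:5 — peak 5.
Total auditor-days = 20 over 4 days ⇒ peak ≥ ⌈20/4⌉ = 5, so 5 is optimal.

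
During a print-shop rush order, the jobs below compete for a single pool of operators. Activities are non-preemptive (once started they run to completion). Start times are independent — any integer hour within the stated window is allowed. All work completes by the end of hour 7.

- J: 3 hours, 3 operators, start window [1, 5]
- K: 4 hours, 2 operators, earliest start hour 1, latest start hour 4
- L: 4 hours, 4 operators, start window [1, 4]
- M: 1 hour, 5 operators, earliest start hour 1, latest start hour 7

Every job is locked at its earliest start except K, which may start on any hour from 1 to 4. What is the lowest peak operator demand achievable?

12

K@1: h1:14  h2:9  h3:9  h4:6  h5:0  h6:0  h7:0 → peak 14
K@2: h1:12  h2:9  h3:9  h4:6  h5:2  h6:0  h7:0 → peak 12
K@3: h1:12  h2:7  h3:9  h4:6  h5:2  h6:2  h7:0 → peak 12
K@4: h1:12  h2:7  h3:7  h4:6  h5:2  h6:2  h7:2 → peak 12
Best is K@2, peak 12.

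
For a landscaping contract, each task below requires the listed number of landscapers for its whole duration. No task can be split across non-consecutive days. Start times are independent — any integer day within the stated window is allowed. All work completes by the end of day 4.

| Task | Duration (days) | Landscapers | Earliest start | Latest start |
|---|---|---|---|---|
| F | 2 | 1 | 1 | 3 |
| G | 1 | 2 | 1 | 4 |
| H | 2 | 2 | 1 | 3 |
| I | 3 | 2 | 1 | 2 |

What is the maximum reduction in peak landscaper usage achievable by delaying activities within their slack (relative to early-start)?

3

Early-start peak: d1:7  d2:5  d3:2  d4:0 ⇒ 7.
Leveled (F@1, G@1, H@3, I@2): d1:3  d2:3  d3:4  d4:4 ⇒ 4.
Reduction 7 − 4 = 3.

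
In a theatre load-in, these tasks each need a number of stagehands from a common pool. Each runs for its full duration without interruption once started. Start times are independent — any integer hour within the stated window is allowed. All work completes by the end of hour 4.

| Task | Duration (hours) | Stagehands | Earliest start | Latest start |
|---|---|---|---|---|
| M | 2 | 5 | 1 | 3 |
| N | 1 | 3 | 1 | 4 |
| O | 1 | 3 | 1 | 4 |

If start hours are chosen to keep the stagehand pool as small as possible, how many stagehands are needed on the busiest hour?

5

Early-start (M@1, N@1, O@1) gives peak 11: h1:11  h2:5  h3:0  h4:0.
Shift N→3, O→4.
Schedule M@1, N@3, O@4: h1:5  h2:5  h3:3  h4:3 — peak 5.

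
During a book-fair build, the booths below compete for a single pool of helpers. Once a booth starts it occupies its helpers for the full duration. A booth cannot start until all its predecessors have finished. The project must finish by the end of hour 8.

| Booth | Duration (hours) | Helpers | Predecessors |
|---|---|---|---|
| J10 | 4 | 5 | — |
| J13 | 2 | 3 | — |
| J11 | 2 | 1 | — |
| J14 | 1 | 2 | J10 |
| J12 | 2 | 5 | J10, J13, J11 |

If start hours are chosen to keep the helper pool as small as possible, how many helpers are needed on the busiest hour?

6

Early-start (J10@1, J13@1, J11@1, J14@5, J12@5) gives peak 9: h1:9  h2:9  h3:5  h4:5  h5:7  h6:5  h7:0  h8:0.
Shift J13→5, J12→7.
Schedule J10@1, J13@5, J11@1, J14@5, J12@7: h1:6  h2:6  h3:5  h4:5  h5:5  h6:3  h7:5  h8:5 — peak 6.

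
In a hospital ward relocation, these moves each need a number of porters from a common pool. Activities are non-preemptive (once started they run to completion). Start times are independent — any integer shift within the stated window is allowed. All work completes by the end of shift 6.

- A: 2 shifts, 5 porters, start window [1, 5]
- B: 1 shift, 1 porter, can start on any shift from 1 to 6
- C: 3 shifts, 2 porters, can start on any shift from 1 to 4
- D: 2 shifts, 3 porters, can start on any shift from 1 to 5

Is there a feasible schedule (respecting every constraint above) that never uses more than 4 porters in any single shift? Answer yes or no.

The minimum achievable peak is 5; 4 < 5, so no feasible schedule stays within the cap.

no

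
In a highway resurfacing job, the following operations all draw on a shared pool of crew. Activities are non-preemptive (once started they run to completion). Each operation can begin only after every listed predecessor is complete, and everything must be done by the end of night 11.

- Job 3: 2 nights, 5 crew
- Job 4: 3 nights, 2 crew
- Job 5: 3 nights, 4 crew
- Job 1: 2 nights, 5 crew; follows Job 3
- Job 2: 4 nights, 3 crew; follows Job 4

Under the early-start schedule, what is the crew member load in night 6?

3

At early start, night 6 has: Job 2.
Demand: 3 = 3.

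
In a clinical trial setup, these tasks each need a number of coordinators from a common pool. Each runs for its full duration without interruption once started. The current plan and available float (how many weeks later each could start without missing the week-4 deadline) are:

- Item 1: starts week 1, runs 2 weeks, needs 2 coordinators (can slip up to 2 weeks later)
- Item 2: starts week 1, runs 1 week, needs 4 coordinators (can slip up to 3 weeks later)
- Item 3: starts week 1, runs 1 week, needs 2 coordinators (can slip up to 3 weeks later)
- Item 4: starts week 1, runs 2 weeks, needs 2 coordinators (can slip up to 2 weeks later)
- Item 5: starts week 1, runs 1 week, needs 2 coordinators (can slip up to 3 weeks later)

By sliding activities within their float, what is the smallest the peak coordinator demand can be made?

Early-start (Item 1@1, Item 2@1, Item 3@1, Item 4@1, Item 5@1) gives peak 12: w1:12  w2:4  w3:0  w4:0.
Shift Item 2→3, Item 3→4, Item 5→4.
Schedule Item 1@1, Item 2@3, Item 3@4, Item 4@1, Item 5@4: w1:4  w2:4  w3:4  w4:4 — peak 4.
Total coordinator-weeks = 16 over 4 weeks ⇒ peak ≥ ⌈16/4⌉ = 4, so 4 is optimal.

4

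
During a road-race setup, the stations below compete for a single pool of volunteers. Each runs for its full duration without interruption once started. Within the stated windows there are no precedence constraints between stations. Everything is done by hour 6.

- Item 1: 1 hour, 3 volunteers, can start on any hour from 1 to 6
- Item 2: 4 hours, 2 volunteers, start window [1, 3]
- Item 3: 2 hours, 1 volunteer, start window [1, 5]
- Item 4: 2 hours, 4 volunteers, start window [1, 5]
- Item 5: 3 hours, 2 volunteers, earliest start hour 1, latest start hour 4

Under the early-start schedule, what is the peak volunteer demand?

Early-start schedule: Item 1@1, Item 2@1, Item 3@1, Item 4@1, Item 5@1.
Load per hour: hour 1: 12, hour 2: 9, hour 3: 4, hour 4: 2, hour 5: 0, hour 6: 0.
Peak is 12.

12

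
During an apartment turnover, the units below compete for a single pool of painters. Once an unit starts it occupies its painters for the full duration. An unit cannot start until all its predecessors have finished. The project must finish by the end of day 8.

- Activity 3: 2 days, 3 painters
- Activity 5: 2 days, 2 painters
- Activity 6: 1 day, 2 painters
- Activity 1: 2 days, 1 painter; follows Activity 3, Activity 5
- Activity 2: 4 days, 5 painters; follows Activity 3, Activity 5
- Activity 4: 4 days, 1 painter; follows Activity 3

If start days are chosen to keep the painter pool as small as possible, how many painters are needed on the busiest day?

6

Early-start (Activity 3@1, Activity 5@1, Activity 6@1, Activity 1@3, Activity 2@3, Activity 4@3) gives peak 7: d1:7  d2:5  d3:7  d4:7  d5:6  d6:6  d7:0  d8:0.
Shift Activity 6→3, Activity 2→4, Activity 4→5.
Schedule Activity 3@1, Activity 5@1, Activity 6@3, Activity 1@3, Activity 2@4, Activity 4@5: d1:5  d2:5  d3:3  d4:6  d5:6  d6:6  d7:6  d8:1 — peak 6.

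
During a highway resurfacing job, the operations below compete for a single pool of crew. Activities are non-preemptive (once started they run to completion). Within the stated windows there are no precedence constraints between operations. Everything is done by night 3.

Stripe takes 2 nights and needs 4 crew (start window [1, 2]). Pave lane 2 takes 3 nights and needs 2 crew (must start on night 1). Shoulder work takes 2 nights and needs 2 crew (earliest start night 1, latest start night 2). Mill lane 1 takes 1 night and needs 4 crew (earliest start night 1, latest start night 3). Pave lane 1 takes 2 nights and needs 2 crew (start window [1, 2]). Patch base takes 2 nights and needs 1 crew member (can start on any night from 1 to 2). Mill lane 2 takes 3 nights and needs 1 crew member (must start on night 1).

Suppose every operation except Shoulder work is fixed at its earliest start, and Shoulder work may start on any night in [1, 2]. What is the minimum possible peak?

Shoulder work@1: n1:16  n2:12  n3:3 → peak 16
Shoulder work@2: n1:14  n2:12  n3:5 → peak 14
Best is Shoulder work@2, peak 14.

14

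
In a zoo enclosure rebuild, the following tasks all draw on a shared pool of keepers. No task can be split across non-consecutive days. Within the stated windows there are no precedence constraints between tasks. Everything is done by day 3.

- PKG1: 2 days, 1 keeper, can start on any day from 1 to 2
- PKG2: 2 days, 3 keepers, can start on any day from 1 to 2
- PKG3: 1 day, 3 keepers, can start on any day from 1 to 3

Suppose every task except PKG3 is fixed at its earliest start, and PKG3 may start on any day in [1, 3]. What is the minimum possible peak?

4

PKG3@1: d1:7  d2:4  d3:0 → peak 7
PKG3@2: d1:4  d2:7  d3:0 → peak 7
PKG3@3: d1:4  d2:4  d3:3 → peak 4
Best is PKG3@3, peak 4.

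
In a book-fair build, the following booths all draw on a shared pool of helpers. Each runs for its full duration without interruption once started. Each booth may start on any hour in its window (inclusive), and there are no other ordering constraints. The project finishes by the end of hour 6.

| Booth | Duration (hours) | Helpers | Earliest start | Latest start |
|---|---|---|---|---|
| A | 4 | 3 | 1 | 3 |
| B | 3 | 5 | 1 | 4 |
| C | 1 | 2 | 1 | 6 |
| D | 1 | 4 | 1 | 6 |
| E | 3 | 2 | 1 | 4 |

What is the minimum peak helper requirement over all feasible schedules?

Early-start (A@1, B@1, C@1, D@1, E@1) gives peak 16: h1:16  h2:10  h3:10  h4:3  h5:0  h6:0.
Shift C→4, D→5, E→4.
Schedule A@1, B@1, C@4, D@5, E@4: h1:8  h2:8  h3:8  h4:7  h5:6  h6:2 — peak 8.

8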